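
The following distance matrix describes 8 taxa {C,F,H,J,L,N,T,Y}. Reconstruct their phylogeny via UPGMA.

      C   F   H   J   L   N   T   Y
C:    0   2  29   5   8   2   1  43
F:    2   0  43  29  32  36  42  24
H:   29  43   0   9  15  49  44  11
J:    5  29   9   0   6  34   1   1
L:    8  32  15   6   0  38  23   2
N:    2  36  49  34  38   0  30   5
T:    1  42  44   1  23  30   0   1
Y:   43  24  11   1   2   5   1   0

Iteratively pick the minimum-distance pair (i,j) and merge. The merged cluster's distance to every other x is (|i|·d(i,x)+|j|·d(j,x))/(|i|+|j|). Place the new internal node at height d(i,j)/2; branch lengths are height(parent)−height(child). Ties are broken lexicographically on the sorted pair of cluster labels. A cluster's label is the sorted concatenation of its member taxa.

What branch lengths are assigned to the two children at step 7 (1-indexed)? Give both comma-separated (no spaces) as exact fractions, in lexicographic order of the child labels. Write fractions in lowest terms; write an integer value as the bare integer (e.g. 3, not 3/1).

67/21,104/7

step 1: merge (C,T) at d=1; branch lengths C→1/2, T→1/2; new cluster CT
  updated: d(CT,F)=22, d(CT,H)=73/2, d(CT,J)=3, d(CT,L)=31/2, d(CT,N)=16, d(CT,Y)=22
step 2: merge (J,Y) at d=1; branch lengths J→1/2, Y→1/2; new cluster JY
  updated: d(CT,JY)=25/2, d(F,JY)=53/2, d(H,JY)=10, d(JY,L)=4, d(JY,N)=39/2
step 3: merge (JY,L) at d=4; branch lengths JY→3/2, L→2; new cluster JLY
  updated: d(CT,JLY)=27/2, d(F,JLY)=85/3, d(H,JLY)=35/3, d(JLY,N)=77/3
step 4: merge (H,JLY) at d=35/3; branch lengths H→35/6, JLY→23/6; new cluster HJLY
  updated: d(CT,HJLY)=77/4, d(F,HJLY)=32, d(HJLY,N)=63/2
step 5: merge (CT,N) at d=16; branch lengths CT→15/2, N→8; new cluster CNT
  updated: d(CNT,F)=80/3, d(CNT,HJLY)=70/3
step 6: merge (CNT,HJLY) at d=70/3; branch lengths CNT→11/3, HJLY→35/6; new cluster CHJLNTY
  updated: d(CHJLNTY,F)=208/7
step 7: merge (CHJLNTY,F) at d=208/7; branch lengths CHJLNTY→67/21, F→104/7; new cluster CFHJLNTY
final tree: ((((C:1/2,T:1/2):15/2,N:8):11/3,(H:35/6,((J:1/2,Y:1/2):3/2,L:2):23/6):35/6):67/21,F:104/7)
total length: 815/14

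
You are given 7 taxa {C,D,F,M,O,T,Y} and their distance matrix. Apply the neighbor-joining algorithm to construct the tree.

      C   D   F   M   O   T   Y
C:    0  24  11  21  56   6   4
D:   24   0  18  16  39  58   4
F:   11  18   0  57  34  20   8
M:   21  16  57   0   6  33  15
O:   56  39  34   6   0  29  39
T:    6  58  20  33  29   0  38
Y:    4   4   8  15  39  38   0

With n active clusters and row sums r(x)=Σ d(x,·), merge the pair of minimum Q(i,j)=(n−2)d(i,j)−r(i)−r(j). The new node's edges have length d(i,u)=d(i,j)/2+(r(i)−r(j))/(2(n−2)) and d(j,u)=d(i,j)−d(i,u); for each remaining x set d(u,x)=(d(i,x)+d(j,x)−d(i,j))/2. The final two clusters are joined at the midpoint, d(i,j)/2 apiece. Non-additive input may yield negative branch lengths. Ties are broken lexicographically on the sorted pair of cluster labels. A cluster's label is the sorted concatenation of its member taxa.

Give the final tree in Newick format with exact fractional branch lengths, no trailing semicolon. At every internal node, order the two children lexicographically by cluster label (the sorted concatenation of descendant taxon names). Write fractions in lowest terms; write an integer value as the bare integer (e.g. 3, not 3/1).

(((((C:-91/16,T:187/16):215/24,F:85/24):293/32,Y:-77/32):133/32,D:171/32):613/64,(M:-5/2,O:17/2):613/64)

iteration 1: select M,O (d=6, Q=-321); attach at lengths (-5/2, 17/2); label the merged cluster MO
  updated: d(C,MO)=71/2, d(D,MO)=49/2, d(F,MO)=85/2, d(MO,T)=28, d(MO,Y)=24
iteration 2: select C,T (d=6, Q=-413/2); attach at lengths (-91/16, 187/16); label the merged cluster CT
  updated: d(CT,D)=38, d(CT,F)=25/2, d(CT,MO)=115/4, d(CT,Y)=18
iteration 3: select CT,F (d=25/2, Q=-563/4); attach at lengths (215/24, 85/24); label the merged cluster CFT
  updated: d(CFT,D)=87/4, d(CFT,MO)=235/8, d(CFT,Y)=27/4
iteration 4: select CFT,Y (d=27/4, Q=-633/8); attach at lengths (293/32, -77/32); label the merged cluster CFTY
  updated: d(CFTY,D)=19/2, d(CFTY,MO)=373/16
iteration 5: select CFTY,D (d=19/2, Q=-917/16); attach at lengths (133/32, 171/32); label the merged cluster CDFTY
  updated: d(CDFTY,MO)=613/32
iteration 6: select CDFTY,MO (d=613/32); attach at lengths (613/64, 613/64); label the merged cluster CDFMOTY
final tree: (((((C:-91/16,T:187/16):215/24,F:85/24):293/32,Y:-77/32):133/32,D:171/32):613/64,(M:-5/2,O:17/2):613/64)
total length: 1917/32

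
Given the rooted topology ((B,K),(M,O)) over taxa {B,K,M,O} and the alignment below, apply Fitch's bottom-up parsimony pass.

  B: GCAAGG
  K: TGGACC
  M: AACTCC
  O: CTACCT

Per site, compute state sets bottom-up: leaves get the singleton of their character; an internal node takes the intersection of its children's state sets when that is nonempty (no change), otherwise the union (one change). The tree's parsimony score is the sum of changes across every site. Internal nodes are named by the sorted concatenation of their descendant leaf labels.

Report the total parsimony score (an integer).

BK@0: {G} ∪ {T} = {G,T} (union, +1)
MO@0: {A} ∪ {C} = {A,C} (union, +1)
BKMO@0: {G,T} ∪ {A,C} = {A,C,G,T} (union, +1)
BK@1: {C} ∪ {G} = {C,G} (union, +1)
MO@1: {A} ∪ {T} = {A,T} (union, +1)
BKMO@1: {C,G} ∪ {A,T} = {A,C,G,T} (union, +1)
BK@2: {A} ∪ {G} = {A,G} (union, +1)
MO@2: {C} ∪ {A} = {A,C} (union, +1)
BKMO@2: {A,G} ∩ {A,C} = {A} (intersection, +0)
BK@3: {A} ∩ {A} = {A} (intersection, +0)
MO@3: {T} ∪ {C} = {C,T} (union, +1)
BKMO@3: {A} ∪ {C,T} = {A,C,T} (union, +1)
BK@4: {G} ∪ {C} = {C,G} (union, +1)
MO@4: {C} ∩ {C} = {C} (intersection, +0)
BKMO@4: {C,G} ∩ {C} = {C} (intersection, +0)
BK@5: {G} ∪ {C} = {C,G} (union, +1)
MO@5: {C} ∪ {T} = {C,T} (union, +1)
BKMO@5: {C,G} ∩ {C,T} = {C} (intersection, +0)
per-site changes: [3, 3, 2, 2, 1, 2]; total = 13

13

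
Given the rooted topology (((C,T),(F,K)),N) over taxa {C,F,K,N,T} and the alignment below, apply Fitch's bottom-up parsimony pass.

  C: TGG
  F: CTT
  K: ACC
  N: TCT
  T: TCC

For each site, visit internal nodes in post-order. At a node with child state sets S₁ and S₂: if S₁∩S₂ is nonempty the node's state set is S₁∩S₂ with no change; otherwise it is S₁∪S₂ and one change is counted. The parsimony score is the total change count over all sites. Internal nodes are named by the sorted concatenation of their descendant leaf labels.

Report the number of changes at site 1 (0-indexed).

site 0, node CT: C={T} ∩ T={T} → {T} (+0)
site 0, node FK: F={C} ∪ K={A} → {A,C} (+1)
site 0, node CFKT: CT={T} ∪ FK={A,C} → {A,C,T} (+1)
site 0, node CFKNT: CFKT={A,C,T} ∩ N={T} → {T} (+0)
site 1, node CT: C={G} ∪ T={C} → {C,G} (+1)
site 1, node FK: F={T} ∪ K={C} → {C,T} (+1)
site 1, node CFKT: CT={C,G} ∩ FK={C,T} → {C} (+0)
site 1, node CFKNT: CFKT={C} ∩ N={C} → {C} (+0)
site 2, node CT: C={G} ∪ T={C} → {C,G} (+1)
site 2, node FK: F={T} ∪ K={C} → {C,T} (+1)
site 2, node CFKT: CT={C,G} ∩ FK={C,T} → {C} (+0)
site 2, node CFKNT: CFKT={C} ∪ N={T} → {C,T} (+1)
per-site changes: [2, 2, 3]; total = 7

2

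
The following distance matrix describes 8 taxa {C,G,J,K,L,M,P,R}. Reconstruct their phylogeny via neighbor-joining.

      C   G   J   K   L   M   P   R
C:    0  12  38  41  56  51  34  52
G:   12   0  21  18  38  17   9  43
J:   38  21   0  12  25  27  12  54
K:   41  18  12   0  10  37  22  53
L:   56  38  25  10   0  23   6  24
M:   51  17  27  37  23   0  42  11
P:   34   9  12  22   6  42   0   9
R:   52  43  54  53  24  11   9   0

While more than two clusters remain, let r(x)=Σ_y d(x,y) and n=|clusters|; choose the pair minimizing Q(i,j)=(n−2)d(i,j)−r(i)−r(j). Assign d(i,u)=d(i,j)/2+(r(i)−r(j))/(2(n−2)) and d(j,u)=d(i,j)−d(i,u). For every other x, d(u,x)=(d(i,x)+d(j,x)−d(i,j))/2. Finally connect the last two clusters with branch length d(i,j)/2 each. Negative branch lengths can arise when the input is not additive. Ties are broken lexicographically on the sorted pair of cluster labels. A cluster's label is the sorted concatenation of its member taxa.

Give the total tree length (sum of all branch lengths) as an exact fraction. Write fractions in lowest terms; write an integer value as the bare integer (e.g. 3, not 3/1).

1. join M+R (d=11, Q=-388) ⇒ MR; edges |M|=7/3, |R|=26/3
  updated: d(C,MR)=46, d(G,MR)=49/2, d(J,MR)=35, d(K,MR)=79/2, d(L,MR)=18, d(MR,P)=20
2. join C+G (d=12, Q=-579/2) ⇒ CG; edges |C|=329/20, |G|=-89/20
  updated: d(CG,J)=47/2, d(CG,K)=47/2, d(CG,L)=41, d(CG,MR)=117/4, d(CG,P)=31/2
3. join L+MR (d=18, Q=-679/4) ⇒ LMR; edges |L|=121/32, |MR|=455/32
  updated: d(CG,LMR)=209/8, d(J,LMR)=21, d(K,LMR)=63/4, d(LMR,P)=4
4. join LMR+P (d=4, Q=-867/8) ⇒ LMPR; edges |LMR|=203/48, |P|=-11/48
  updated: d(CG,LMPR)=301/16, d(J,LMPR)=29/2, d(K,LMPR)=135/8
5. join CG+LMPR (d=301/16, Q=-627/8) ⇒ CGLMPR; edges |CG|=213/16, |LMPR|=11/2
  updated: d(CGLMPR,J)=307/32, d(CGLMPR,K)=345/32
6. join CGLMPR+J (d=307/32, Q=-259/8) ⇒ CGJLMPR; edges |CGLMPR|=67/16, |J|=173/32
  updated: d(CGJLMPR,K)=211/32
7. join CGJLMPR+K (d=211/32) ⇒ CGJKLMPR; edges |CGJLMPR|=211/64, |K|=211/64
final tree: ((((C:329/20,G:-89/20):213/16,((L:121/32,(M:7/3,R:26/3):455/32):203/48,P:-11/48):11/2):67/16,J:173/32):211/64,K:211/64)
total length: 80

80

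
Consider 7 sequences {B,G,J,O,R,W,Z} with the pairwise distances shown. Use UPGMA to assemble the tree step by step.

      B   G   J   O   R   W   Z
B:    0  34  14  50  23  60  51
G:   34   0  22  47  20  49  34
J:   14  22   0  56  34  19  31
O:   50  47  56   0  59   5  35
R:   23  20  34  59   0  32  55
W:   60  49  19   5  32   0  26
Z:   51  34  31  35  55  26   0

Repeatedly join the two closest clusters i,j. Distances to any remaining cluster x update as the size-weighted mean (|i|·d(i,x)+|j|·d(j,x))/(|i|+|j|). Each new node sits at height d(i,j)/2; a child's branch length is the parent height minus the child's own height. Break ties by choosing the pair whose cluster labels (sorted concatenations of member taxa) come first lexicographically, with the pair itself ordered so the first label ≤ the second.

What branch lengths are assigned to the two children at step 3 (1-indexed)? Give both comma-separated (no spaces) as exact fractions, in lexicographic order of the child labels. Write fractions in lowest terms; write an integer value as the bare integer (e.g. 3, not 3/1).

10,10

1. join O+W (d=5) ⇒ OW; edges |O|=5/2, |W|=5/2
  updated: d(B,OW)=55, d(G,OW)=48, d(J,OW)=75/2, d(OW,R)=91/2, d(OW,Z)=61/2
2. join B+J (d=14) ⇒ BJ; edges |B|=7, |J|=7
  updated: d(BJ,G)=28, d(BJ,OW)=185/4, d(BJ,R)=57/2, d(BJ,Z)=41
3. join G+R (d=20) ⇒ GR; edges |G|=10, |R|=10
  updated: d(BJ,GR)=113/4, d(GR,OW)=187/4, d(GR,Z)=89/2
4. join BJ+GR (d=113/4) ⇒ BGJR; edges |BJ|=57/8, |GR|=33/8
  updated: d(BGJR,OW)=93/2, d(BGJR,Z)=171/4
5. join OW+Z (d=61/2) ⇒ OWZ; edges |OW|=51/4, |Z|=61/4
  updated: d(BGJR,OWZ)=181/4
6. join BGJR+OWZ (d=181/4) ⇒ BGJORWZ; edges |BGJR|=17/2, |OWZ|=59/8
final tree: (((B:7,J:7):57/8,(G:10,R:10):33/8):17/2,((O:5/2,W:5/2):51/4,Z:61/4):59/8)
total length: 753/8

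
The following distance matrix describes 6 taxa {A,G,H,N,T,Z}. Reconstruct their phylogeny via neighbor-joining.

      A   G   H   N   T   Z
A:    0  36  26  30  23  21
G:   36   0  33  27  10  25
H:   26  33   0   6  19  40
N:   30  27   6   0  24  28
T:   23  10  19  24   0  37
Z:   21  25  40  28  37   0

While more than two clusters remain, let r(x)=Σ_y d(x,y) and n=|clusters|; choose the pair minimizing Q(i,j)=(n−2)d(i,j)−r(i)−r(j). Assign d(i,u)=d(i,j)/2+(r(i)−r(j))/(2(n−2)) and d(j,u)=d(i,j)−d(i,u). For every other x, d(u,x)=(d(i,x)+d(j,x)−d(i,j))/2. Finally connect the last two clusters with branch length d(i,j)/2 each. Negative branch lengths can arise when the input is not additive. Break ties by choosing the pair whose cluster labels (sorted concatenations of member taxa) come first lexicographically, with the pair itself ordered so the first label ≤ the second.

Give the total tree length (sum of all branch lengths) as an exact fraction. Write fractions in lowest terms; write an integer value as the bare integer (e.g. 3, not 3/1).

62

1. join H+N (d=6, Q=-215) ⇒ HN; edges |H|=33/8, |N|=15/8
  updated: d(A,HN)=25, d(G,HN)=27, d(HN,T)=37/2, d(HN,Z)=31
2. join G+T (d=10, Q=-313/2) ⇒ GT; edges |G|=79/12, |T|=41/12
  updated: d(A,GT)=49/2, d(GT,HN)=71/4, d(GT,Z)=26
3. join A+Z (d=21, Q=-213/2) ⇒ AZ; edges |A|=69/8, |Z|=99/8
  updated: d(AZ,GT)=59/4, d(AZ,HN)=35/2
4. join AZ+GT (d=59/4, Q=-50) ⇒ AGTZ; edges |AZ|=29/4, |GT|=15/2
  updated: d(AGTZ,HN)=41/4
5. join AGTZ+HN (d=41/4) ⇒ AGHNTZ; edges |AGTZ|=41/8, |HN|=41/8
final tree: (((A:69/8,Z:99/8):29/4,(G:79/12,T:41/12):15/2):41/8,(H:33/8,N:15/8):41/8)
total length: 62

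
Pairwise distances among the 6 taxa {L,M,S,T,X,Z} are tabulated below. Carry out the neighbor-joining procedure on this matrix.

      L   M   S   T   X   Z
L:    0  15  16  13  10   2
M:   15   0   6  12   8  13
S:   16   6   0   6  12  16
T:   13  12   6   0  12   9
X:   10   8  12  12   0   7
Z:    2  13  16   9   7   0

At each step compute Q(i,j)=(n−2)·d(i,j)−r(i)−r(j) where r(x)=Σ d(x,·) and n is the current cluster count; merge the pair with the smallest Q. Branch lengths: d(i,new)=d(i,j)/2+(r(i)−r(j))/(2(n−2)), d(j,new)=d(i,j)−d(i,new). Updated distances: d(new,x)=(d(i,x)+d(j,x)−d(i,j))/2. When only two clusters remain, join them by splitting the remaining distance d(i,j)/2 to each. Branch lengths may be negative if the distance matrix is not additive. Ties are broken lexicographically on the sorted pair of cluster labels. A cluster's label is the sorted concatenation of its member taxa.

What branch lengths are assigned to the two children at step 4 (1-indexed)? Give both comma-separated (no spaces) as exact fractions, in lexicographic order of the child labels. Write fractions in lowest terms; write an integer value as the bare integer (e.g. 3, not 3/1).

step 1: merge (L,Z) at d=2, Q=-95; branch lengths L→17/8, Z→-1/8; new cluster LZ
  updated: d(LZ,M)=13, d(LZ,S)=15, d(LZ,T)=10, d(LZ,X)=15/2
step 2: merge (LZ,X) at d=15/2, Q=-125/2; branch lengths LZ→19/4, X→11/4; new cluster LXZ
  updated: d(LXZ,M)=27/4, d(LXZ,S)=39/4, d(LXZ,T)=29/4
step 3: merge (LXZ,M) at d=27/4, Q=-35; branch lengths LXZ→25/8, M→29/8; new cluster LMXZ
  updated: d(LMXZ,S)=9/2, d(LMXZ,T)=25/4
step 4: merge (LMXZ,S) at d=9/2, Q=-67/4; branch lengths LMXZ→19/8, S→17/8; new cluster LMSXZ
  updated: d(LMSXZ,T)=31/8
step 5: merge (LMSXZ,T) at d=31/8; branch lengths LMSXZ→31/16, T→31/16; new cluster LMSTXZ
final tree: (((((L:17/8,Z:-1/8):19/4,X:11/4):25/8,M:29/8):19/8,S:17/8):31/16,T:31/16)
total length: 197/8

19/8,17/8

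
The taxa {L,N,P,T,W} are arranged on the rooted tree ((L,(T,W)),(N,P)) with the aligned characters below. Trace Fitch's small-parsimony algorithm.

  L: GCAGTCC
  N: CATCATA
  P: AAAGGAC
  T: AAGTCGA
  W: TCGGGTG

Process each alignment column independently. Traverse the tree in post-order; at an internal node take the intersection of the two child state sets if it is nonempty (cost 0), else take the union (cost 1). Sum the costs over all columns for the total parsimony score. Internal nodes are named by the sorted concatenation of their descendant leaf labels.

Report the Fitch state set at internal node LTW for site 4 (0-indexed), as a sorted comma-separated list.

C,G,T

[col 0] TW: children T:{A}, W:{T} ∪→ {A,T}; cost 1
[col 0] LTW: children L:{G}, TW:{A,T} ∪→ {A,G,T}; cost 1
[col 0] NP: children N:{C}, P:{A} ∪→ {A,C}; cost 1
[col 0] LNPTW: children LTW:{A,G,T}, NP:{A,C} ∩→ {A}; cost 0
[col 1] TW: children T:{A}, W:{C} ∪→ {A,C}; cost 1
[col 1] LTW: children L:{C}, TW:{A,C} ∩→ {C}; cost 0
[col 1] NP: children N:{A}, P:{A} ∩→ {A}; cost 0
[col 1] LNPTW: children LTW:{C}, NP:{A} ∪→ {A,C}; cost 1
[col 2] TW: children T:{G}, W:{G} ∩→ {G}; cost 0
[col 2] LTW: children L:{A}, TW:{G} ∪→ {A,G}; cost 1
[col 2] NP: children N:{T}, P:{A} ∪→ {A,T}; cost 1
[col 2] LNPTW: children LTW:{A,G}, NP:{A,T} ∩→ {A}; cost 0
[col 3] TW: children T:{T}, W:{G} ∪→ {G,T}; cost 1
[col 3] LTW: children L:{G}, TW:{G,T} ∩→ {G}; cost 0
[col 3] NP: children N:{C}, P:{G} ∪→ {C,G}; cost 1
[col 3] LNPTW: children LTW:{G}, NP:{C,G} ∩→ {G}; cost 0
[col 4] TW: children T:{C}, W:{G} ∪→ {C,G}; cost 1
[col 4] LTW: children L:{T}, TW:{C,G} ∪→ {C,G,T}; cost 1
[col 4] NP: children N:{A}, P:{G} ∪→ {A,G}; cost 1
[col 4] LNPTW: children LTW:{C,G,T}, NP:{A,G} ∩→ {G}; cost 0
[col 5] TW: children T:{G}, W:{T} ∪→ {G,T}; cost 1
[col 5] LTW: children L:{C}, TW:{G,T} ∪→ {C,G,T}; cost 1
[col 5] NP: children N:{T}, P:{A} ∪→ {A,T}; cost 1
[col 5] LNPTW: children LTW:{C,G,T}, NP:{A,T} ∩→ {T}; cost 0
[col 6] TW: children T:{A}, W:{G} ∪→ {A,G}; cost 1
[col 6] LTW: children L:{C}, TW:{A,G} ∪→ {A,C,G}; cost 1
[col 6] NP: children N:{A}, P:{C} ∪→ {A,C}; cost 1
[col 6] LNPTW: children LTW:{A,C,G}, NP:{A,C} ∩→ {A,C}; cost 0
per-site changes: [3, 2, 2, 2, 3, 3, 3]; total = 18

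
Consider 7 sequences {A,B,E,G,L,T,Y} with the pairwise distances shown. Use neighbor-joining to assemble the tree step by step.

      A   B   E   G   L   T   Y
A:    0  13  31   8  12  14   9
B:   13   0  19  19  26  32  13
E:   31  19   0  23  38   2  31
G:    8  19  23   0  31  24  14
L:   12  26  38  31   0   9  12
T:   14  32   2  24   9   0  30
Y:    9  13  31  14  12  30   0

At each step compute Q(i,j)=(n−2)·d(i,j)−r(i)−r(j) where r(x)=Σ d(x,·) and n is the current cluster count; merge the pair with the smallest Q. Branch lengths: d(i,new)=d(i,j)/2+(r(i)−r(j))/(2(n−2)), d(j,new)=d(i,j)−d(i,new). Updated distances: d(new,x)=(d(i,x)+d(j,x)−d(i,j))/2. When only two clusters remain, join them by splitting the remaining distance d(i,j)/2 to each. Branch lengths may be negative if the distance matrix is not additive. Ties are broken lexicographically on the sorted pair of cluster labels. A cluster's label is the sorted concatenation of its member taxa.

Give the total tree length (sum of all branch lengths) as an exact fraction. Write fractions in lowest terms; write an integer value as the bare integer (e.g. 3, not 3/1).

53

iteration 1: select E,T (d=2, Q=-245); attach at lengths (43/10, -23/10); label the merged cluster ET
  updated: d(A,ET)=43/2, d(B,ET)=49/2, d(ET,G)=45/2, d(ET,L)=45/2, d(ET,Y)=59/2
iteration 2: select ET,L (d=45/2, Q=-134); attach at lengths (107/8, 73/8); label the merged cluster ELT
  updated: d(A,ELT)=11/2, d(B,ELT)=14, d(ELT,G)=31/2, d(ELT,Y)=19/2
iteration 3: select A,G (d=8, Q=-68); attach at lengths (1/2, 15/2); label the merged cluster AG
  updated: d(AG,B)=12, d(AG,ELT)=13/2, d(AG,Y)=15/2
iteration 4: select AG,ELT (d=13/2, Q=-43); attach at lengths (9/4, 17/4); label the merged cluster AEGLT
  updated: d(AEGLT,B)=39/4, d(AEGLT,Y)=21/4
iteration 5: select AEGLT,B (d=39/4, Q=-28); attach at lengths (1, 35/4); label the merged cluster ABEGLT
  updated: d(ABEGLT,Y)=17/4
iteration 6: select ABEGLT,Y (d=17/4); attach at lengths (17/8, 17/8); label the merged cluster ABEGLTY
final tree: ((((A:1/2,G:15/2):9/4,((E:43/10,T:-23/10):107/8,L:73/8):17/4):1,B:35/4):17/8,Y:17/8)
total length: 53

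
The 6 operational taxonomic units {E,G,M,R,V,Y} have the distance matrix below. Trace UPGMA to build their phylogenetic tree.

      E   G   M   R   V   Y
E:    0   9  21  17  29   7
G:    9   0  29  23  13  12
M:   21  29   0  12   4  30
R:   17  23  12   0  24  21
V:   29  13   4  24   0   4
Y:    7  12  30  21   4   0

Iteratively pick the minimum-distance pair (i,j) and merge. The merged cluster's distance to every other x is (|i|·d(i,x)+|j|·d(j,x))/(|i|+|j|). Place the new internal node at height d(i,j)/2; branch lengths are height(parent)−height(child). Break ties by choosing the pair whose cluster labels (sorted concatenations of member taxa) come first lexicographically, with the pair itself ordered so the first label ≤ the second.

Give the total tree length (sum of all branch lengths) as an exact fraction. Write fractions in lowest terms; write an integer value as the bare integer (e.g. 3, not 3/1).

1. join M+V (d=4) ⇒ MV; edges |M|=2, |V|=2
  updated: d(E,MV)=25, d(G,MV)=21, d(MV,R)=18, d(MV,Y)=17
2. join E+Y (d=7) ⇒ EY; edges |E|=7/2, |Y|=7/2
  updated: d(EY,G)=21/2, d(EY,MV)=21, d(EY,R)=19
3. join EY+G (d=21/2) ⇒ EGY; edges |EY|=7/4, |G|=21/4
  updated: d(EGY,MV)=21, d(EGY,R)=61/3
4. join MV+R (d=18) ⇒ MRV; edges |MV|=7, |R|=9
  updated: d(EGY,MRV)=187/9
5. join EGY+MRV (d=187/9) ⇒ EGMRVY; edges |EGY|=185/36, |MRV|=25/18
final tree: (((E:7/2,Y:7/2):7/4,G:21/4):185/36,((M:2,V:2):7,R:9):25/18)
total length: 1459/36

1459/36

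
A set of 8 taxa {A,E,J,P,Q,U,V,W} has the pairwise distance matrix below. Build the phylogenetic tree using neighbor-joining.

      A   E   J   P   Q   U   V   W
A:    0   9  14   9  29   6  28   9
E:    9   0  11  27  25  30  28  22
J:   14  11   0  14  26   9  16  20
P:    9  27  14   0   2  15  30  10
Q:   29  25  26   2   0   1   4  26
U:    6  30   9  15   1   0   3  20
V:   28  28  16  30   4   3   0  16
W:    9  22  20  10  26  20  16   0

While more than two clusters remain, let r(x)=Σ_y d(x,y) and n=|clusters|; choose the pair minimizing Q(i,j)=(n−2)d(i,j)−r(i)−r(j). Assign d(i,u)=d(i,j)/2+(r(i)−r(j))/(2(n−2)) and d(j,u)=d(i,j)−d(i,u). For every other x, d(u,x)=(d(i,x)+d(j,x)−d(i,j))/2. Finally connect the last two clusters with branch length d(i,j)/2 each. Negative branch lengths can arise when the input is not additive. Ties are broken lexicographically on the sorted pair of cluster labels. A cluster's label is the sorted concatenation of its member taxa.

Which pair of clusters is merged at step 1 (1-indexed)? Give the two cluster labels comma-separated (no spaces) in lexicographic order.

iteration 1: select Q,V (d=4, Q=-214); attach at lengths (1, 3); label the merged cluster QV
  updated: d(A,QV)=53/2, d(E,QV)=49/2, d(J,QV)=19, d(P,QV)=14, d(QV,U)=0, d(QV,W)=19
iteration 2: select QV,U (d=0, Q=-183); attach at lengths (23/10, -23/10); label the merged cluster QUV
  updated: d(A,QUV)=65/4, d(E,QUV)=109/4, d(J,QUV)=14, d(P,QUV)=29/2, d(QUV,W)=39/2
iteration 3: select E,J (d=11, Q=-501/4); attach at lengths (269/32, 83/32); label the merged cluster EJ
  updated: d(A,EJ)=6, d(EJ,P)=15, d(EJ,QUV)=121/8, d(EJ,W)=31/2
iteration 4: select A,EJ (d=6, Q=-591/8); attach at lengths (53/48, 235/48); label the merged cluster AEJ
  updated: d(AEJ,P)=9, d(AEJ,QUV)=203/16, d(AEJ,W)=37/4
iteration 5: select AEJ,QUV (d=203/16, Q=-209/4); attach at lengths (77/32, 329/32); label the merged cluster AEJQUV
  updated: d(AEJQUV,P)=173/32, d(AEJQUV,W)=257/32
iteration 6: select AEJQUV,P (d=173/32, Q=-375/16); attach at lengths (55/32, 59/16); label the merged cluster AEJPQUV
  updated: d(AEJPQUV,W)=101/16
iteration 7: select AEJPQUV,W (d=101/16); attach at lengths (101/32, 101/32); label the merged cluster AEJPQUVW
final tree: ((((A:53/48,(E:269/32,J:83/32):235/48):77/32,((Q:1,V:3):23/10,U:-23/10):329/32):55/32,P:59/16):101/32,W:101/32)
total length: 1453/32

Q,V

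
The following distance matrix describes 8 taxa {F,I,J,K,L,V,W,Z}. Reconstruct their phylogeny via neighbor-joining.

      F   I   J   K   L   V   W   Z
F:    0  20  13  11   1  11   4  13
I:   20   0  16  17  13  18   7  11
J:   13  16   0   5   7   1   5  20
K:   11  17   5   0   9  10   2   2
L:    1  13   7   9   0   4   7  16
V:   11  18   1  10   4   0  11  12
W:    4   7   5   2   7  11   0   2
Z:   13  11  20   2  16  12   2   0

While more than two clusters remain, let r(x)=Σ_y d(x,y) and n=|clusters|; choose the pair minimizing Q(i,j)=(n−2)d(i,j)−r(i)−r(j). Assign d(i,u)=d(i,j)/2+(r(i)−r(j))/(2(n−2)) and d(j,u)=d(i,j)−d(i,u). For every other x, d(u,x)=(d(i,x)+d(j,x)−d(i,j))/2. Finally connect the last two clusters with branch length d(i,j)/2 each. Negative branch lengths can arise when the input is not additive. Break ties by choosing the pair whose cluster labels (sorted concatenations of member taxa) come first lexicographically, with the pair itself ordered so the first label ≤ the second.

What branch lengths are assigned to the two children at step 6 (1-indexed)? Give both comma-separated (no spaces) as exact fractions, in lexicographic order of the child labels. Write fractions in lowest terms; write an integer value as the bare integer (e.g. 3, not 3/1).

9/16,49/16

1. join J+V (d=1, Q=-128) ⇒ JV; edges |J|=1/2, |V|=1/2
  updated: d(F,JV)=23/2, d(I,JV)=33/2, d(JV,K)=7, d(JV,L)=5, d(JV,W)=15/2, d(JV,Z)=31/2
2. join F+L (d=1, Q=-213/2) ⇒ FL; edges |F|=29/20, |L|=-9/20
  updated: d(FL,I)=16, d(FL,JV)=31/4, d(FL,K)=19/2, d(FL,W)=5, d(FL,Z)=14
3. join FL+JV (d=31/4, Q=-151/2) ⇒ FJLV; edges |FL|=29/8, |JV|=33/8
  updated: d(FJLV,I)=99/8, d(FJLV,K)=35/8, d(FJLV,W)=19/8, d(FJLV,Z)=87/8
4. join K+Z (d=2, Q=-181/4) ⇒ KZ; edges |K|=11/12, |Z|=13/12
  updated: d(FJLV,KZ)=53/8, d(I,KZ)=13, d(KZ,W)=1
5. join FJLV+I (d=99/8, Q=-29) ⇒ FIJLV; edges |FJLV|=55/16, |I|=143/16
  updated: d(FIJLV,KZ)=29/8, d(FIJLV,W)=-3/2
6. join FIJLV+KZ (d=29/8, Q=-25/8) ⇒ FIJKLVZ; edges |FIJLV|=9/16, |KZ|=49/16
  updated: d(FIJKLVZ,W)=-33/16
7. join FIJKLVZ+W (d=-33/16) ⇒ FIJKLVWZ; edges |FIJKLVZ|=-33/32, |W|=-33/32
final tree: (((((F:29/20,L:-9/20):29/8,(J:1/2,V:1/2):33/8):55/16,I:143/16):9/16,(K:11/12,Z:13/12):49/16):-33/32,W:-33/32)
total length: 411/16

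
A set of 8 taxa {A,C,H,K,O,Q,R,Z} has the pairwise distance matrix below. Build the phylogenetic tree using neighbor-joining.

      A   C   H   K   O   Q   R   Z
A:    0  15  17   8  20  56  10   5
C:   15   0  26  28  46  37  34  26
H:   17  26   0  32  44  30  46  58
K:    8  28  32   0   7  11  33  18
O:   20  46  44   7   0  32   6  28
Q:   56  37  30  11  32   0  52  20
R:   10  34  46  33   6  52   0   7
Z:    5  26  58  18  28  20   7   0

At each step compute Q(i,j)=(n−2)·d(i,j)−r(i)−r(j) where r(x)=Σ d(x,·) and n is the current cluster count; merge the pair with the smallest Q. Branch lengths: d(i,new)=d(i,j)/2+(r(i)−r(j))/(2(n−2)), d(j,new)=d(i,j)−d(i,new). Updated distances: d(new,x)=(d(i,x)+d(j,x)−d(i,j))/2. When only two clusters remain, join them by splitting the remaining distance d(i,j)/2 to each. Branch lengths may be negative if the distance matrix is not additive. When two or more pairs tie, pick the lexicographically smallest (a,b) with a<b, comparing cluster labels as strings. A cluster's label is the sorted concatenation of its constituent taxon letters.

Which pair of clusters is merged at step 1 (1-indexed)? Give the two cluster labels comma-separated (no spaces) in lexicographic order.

O,R

1. join O+R (d=6, Q=-335) ⇒ OR; edges |O|=31/12, |R|=41/12
  updated: d(A,OR)=12, d(C,OR)=37, d(H,OR)=42, d(K,OR)=17, d(OR,Q)=39, d(OR,Z)=29/2
2. join K+Q (d=11, Q=-252) ⇒ KQ; edges |K|=-12/5, |Q|=67/5
  updated: d(A,KQ)=53/2, d(C,KQ)=27, d(H,KQ)=51/2, d(KQ,OR)=45/2, d(KQ,Z)=27/2
3. join C+H (d=26, Q=-391/2) ⇒ CH; edges |C|=133/16, |H|=283/16
  updated: d(A,CH)=3, d(CH,KQ)=53/4, d(CH,OR)=53/2, d(CH,Z)=29
4. join A+CH (d=3, Q=-437/4) ⇒ ACH; edges |A|=-65/24, |CH|=137/24
  updated: d(ACH,KQ)=147/8, d(ACH,OR)=71/4, d(ACH,Z)=31/2
5. join ACH+OR (d=71/4, Q=-567/8) ⇒ ACHOR; edges |ACH|=259/32, |OR|=309/32
  updated: d(ACHOR,KQ)=185/16, d(ACHOR,Z)=49/8
6. join ACHOR+KQ (d=185/16, Q=-499/16) ⇒ ACHKOQR; edges |ACHOR|=67/32, |KQ|=303/32
  updated: d(ACHKOQR,Z)=129/32
7. join ACHKOQR+Z (d=129/32) ⇒ ACHKOQRZ; edges |ACHKOQR|=129/64, |Z|=129/64
final tree: ((((A:-65/24,(C:133/16,H:283/16):137/24):259/32,(O:31/12,R:41/12):309/32):67/32,(K:-12/5,Q:67/5):303/32):129/64,Z:129/64)
total length: 2539/32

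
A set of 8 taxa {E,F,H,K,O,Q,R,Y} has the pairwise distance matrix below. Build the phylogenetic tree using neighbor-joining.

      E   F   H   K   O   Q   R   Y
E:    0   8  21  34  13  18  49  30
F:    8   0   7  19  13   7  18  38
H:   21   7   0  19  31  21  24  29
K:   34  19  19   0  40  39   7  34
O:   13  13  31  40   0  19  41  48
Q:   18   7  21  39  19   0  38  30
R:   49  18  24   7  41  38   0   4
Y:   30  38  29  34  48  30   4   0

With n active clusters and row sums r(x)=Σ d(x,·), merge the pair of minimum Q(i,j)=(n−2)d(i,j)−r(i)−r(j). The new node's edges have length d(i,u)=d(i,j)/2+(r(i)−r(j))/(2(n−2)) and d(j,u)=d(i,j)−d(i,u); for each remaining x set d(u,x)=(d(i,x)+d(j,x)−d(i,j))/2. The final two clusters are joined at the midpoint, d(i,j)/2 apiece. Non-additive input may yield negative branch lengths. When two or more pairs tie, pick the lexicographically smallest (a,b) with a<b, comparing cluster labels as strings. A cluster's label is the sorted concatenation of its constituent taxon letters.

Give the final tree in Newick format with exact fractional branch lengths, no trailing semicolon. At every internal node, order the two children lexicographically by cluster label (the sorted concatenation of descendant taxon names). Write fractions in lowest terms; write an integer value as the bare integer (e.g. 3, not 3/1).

((((E:101/24,O:211/24):37/8,Q:59/8):23/8,F:-27/8):29/8,(H:4,(K:81/10,(R:-2/3,Y:14/3):52/5):17/2):29/8)

iteration 1: select R,Y (d=4, Q=-370); attach at lengths (-2/3, 14/3); label the merged cluster RY
  updated: d(E,RY)=75/2, d(F,RY)=26, d(H,RY)=49/2, d(K,RY)=37/2, d(O,RY)=85/2, d(Q,RY)=32
iteration 2: select K,RY (d=37/2, Q=-258); attach at lengths (81/10, 52/5); label the merged cluster KRY
  updated: d(E,KRY)=53/2, d(F,KRY)=53/4, d(H,KRY)=25/2, d(KRY,O)=32, d(KRY,Q)=105/4
iteration 3: select H,KRY (d=25/2, Q=-153); attach at lengths (4, 17/2); label the merged cluster HKRY
  updated: d(E,HKRY)=35/2, d(F,HKRY)=31/8, d(HKRY,O)=101/4, d(HKRY,Q)=139/8
iteration 4: select E,O (d=13, Q=-351/4); attach at lengths (101/24, 211/24); label the merged cluster EO
  updated: d(EO,F)=4, d(EO,HKRY)=119/8, d(EO,Q)=12
iteration 5: select EO,Q (d=12, Q=-173/4); attach at lengths (37/8, 59/8); label the merged cluster EOQ
  updated: d(EOQ,F)=-1/2, d(EOQ,HKRY)=81/8
iteration 6: select EOQ,F (d=-1/2, Q=-27/2); attach at lengths (23/8, -27/8); label the merged cluster EFOQ
  updated: d(EFOQ,HKRY)=29/4
iteration 7: select EFOQ,HKRY (d=29/4); attach at lengths (29/8, 29/8); label the merged cluster EFHKOQRY
final tree: ((((E:101/24,O:211/24):37/8,Q:59/8):23/8,F:-27/8):29/8,(H:4,(K:81/10,(R:-2/3,Y:14/3):52/5):17/2):29/8)
total length: 267/4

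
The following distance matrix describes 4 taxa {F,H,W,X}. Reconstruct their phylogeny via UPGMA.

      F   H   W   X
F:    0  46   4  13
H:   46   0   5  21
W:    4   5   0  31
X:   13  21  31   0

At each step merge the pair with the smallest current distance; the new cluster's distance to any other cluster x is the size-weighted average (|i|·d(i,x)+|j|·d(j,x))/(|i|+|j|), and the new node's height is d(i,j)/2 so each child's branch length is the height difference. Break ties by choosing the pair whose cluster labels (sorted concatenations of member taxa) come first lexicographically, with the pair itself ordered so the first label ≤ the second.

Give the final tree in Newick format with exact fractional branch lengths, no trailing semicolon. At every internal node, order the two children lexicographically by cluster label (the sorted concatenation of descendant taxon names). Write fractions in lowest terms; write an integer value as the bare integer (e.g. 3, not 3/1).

1. join F+W (d=4) ⇒ FW; edges |F|=2, |W|=2
  updated: d(FW,H)=51/2, d(FW,X)=22
2. join H+X (d=21) ⇒ HX; edges |H|=21/2, |X|=21/2
  updated: d(FW,HX)=95/4
3. join FW+HX (d=95/4) ⇒ FHWX; edges |FW|=79/8, |HX|=11/8
final tree: ((F:2,W:2):79/8,(H:21/2,X:21/2):11/8)
total length: 145/4

((F:2,W:2):79/8,(H:21/2,X:21/2):11/8)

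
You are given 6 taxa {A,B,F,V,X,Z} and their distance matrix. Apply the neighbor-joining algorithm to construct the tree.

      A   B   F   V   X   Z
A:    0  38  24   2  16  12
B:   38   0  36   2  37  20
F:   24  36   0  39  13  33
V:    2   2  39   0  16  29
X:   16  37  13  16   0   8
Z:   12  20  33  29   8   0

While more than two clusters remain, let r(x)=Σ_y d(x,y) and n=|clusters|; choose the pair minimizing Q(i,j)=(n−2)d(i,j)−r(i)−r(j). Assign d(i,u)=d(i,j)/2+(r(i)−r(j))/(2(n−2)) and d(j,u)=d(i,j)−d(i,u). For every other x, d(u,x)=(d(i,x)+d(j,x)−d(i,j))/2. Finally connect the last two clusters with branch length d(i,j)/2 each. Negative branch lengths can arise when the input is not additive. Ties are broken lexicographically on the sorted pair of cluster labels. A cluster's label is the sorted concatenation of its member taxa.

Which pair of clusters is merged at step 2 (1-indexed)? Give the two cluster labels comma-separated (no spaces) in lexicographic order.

F,X

iteration 1: select B,V (d=2, Q=-213); attach at lengths (53/8, -37/8); label the merged cluster BV
  updated: d(A,BV)=19, d(BV,F)=73/2, d(BV,X)=51/2, d(BV,Z)=47/2
iteration 2: select F,X (d=13, Q=-130); attach at lengths (83/6, -5/6); label the merged cluster FX
  updated: d(A,FX)=27/2, d(BV,FX)=49/2, d(FX,Z)=14
iteration 3: select A,BV (d=19, Q=-147/2); attach at lengths (31/8, 121/8); label the merged cluster ABV
  updated: d(ABV,FX)=19/2, d(ABV,Z)=33/4
iteration 4: select ABV,FX (d=19/2, Q=-127/4); attach at lengths (15/8, 61/8); label the merged cluster ABFVX
  updated: d(ABFVX,Z)=51/8
iteration 5: select ABFVX,Z (d=51/8); attach at lengths (51/16, 51/16); label the merged cluster ABFVXZ
final tree: (((A:31/8,(B:53/8,V:-37/8):121/8):15/8,(F:83/6,X:-5/6):61/8):51/16,Z:51/16)
total length: 399/8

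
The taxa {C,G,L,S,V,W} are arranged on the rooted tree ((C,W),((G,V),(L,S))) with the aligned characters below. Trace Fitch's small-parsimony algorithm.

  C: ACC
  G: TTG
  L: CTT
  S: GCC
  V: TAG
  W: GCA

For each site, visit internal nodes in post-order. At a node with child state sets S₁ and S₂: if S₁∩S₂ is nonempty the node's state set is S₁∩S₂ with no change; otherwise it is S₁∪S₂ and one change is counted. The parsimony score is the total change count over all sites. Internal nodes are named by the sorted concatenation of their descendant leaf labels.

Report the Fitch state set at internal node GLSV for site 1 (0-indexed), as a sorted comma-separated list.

[col 0] CW: children C:{A}, W:{G} ∪→ {A,G}; cost 1
[col 0] GV: children G:{T}, V:{T} ∩→ {T}; cost 0
[col 0] LS: children L:{C}, S:{G} ∪→ {C,G}; cost 1
[col 0] GLSV: children GV:{T}, LS:{C,G} ∪→ {C,G,T}; cost 1
[col 0] CGLSVW: children CW:{A,G}, GLSV:{C,G,T} ∩→ {G}; cost 0
[col 1] CW: children C:{C}, W:{C} ∩→ {C}; cost 0
[col 1] GV: children G:{T}, V:{A} ∪→ {A,T}; cost 1
[col 1] LS: children L:{T}, S:{C} ∪→ {C,T}; cost 1
[col 1] GLSV: children GV:{A,T}, LS:{C,T} ∩→ {T}; cost 0
[col 1] CGLSVW: children CW:{C}, GLSV:{T} ∪→ {C,T}; cost 1
[col 2] CW: children C:{C}, W:{A} ∪→ {A,C}; cost 1
[col 2] GV: children G:{G}, V:{G} ∩→ {G}; cost 0
[col 2] LS: children L:{T}, S:{C} ∪→ {C,T}; cost 1
[col 2] GLSV: children GV:{G}, LS:{C,T} ∪→ {C,G,T}; cost 1
[col 2] CGLSVW: children CW:{A,C}, GLSV:{C,G,T} ∩→ {C}; cost 0
per-site changes: [3, 3, 3]; total = 9

T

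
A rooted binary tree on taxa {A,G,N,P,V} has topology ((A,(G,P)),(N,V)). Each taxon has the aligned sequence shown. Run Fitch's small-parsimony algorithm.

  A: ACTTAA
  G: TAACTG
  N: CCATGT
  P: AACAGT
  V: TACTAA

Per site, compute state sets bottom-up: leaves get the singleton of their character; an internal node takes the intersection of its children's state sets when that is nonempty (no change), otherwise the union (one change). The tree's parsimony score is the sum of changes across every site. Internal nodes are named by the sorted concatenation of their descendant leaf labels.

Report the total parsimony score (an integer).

16

site 0, node GP: G={T} ∪ P={A} → {A,T} (+1)
site 0, node AGP: A={A} ∩ GP={A,T} → {A} (+0)
site 0, node NV: N={C} ∪ V={T} → {C,T} (+1)
site 0, node AGNPV: AGP={A} ∪ NV={C,T} → {A,C,T} (+1)
site 1, node GP: G={A} ∩ P={A} → {A} (+0)
site 1, node AGP: A={C} ∪ GP={A} → {A,C} (+1)
site 1, node NV: N={C} ∪ V={A} → {A,C} (+1)
site 1, node AGNPV: AGP={A,C} ∩ NV={A,C} → {A,C} (+0)
site 2, node GP: G={A} ∪ P={C} → {A,C} (+1)
site 2, node AGP: A={T} ∪ GP={A,C} → {A,C,T} (+1)
site 2, node NV: N={A} ∪ V={C} → {A,C} (+1)
site 2, node AGNPV: AGP={A,C,T} ∩ NV={A,C} → {A,C} (+0)
site 3, node GP: G={C} ∪ P={A} → {A,C} (+1)
site 3, node AGP: A={T} ∪ GP={A,C} → {A,C,T} (+1)
site 3, node NV: N={T} ∩ V={T} → {T} (+0)
site 3, node AGNPV: AGP={A,C,T} ∩ NV={T} → {T} (+0)
site 4, node GP: G={T} ∪ P={G} → {G,T} (+1)
site 4, node AGP: A={A} ∪ GP={G,T} → {A,G,T} (+1)
site 4, node NV: N={G} ∪ V={A} → {A,G} (+1)
site 4, node AGNPV: AGP={A,G,T} ∩ NV={A,G} → {A,G} (+0)
site 5, node GP: G={G} ∪ P={T} → {G,T} (+1)
site 5, node AGP: A={A} ∪ GP={G,T} → {A,G,T} (+1)
site 5, node NV: N={T} ∪ V={A} → {A,T} (+1)
site 5, node AGNPV: AGP={A,G,T} ∩ NV={A,T} → {A,T} (+0)
per-site changes: [3, 2, 3, 2, 3, 3]; total = 16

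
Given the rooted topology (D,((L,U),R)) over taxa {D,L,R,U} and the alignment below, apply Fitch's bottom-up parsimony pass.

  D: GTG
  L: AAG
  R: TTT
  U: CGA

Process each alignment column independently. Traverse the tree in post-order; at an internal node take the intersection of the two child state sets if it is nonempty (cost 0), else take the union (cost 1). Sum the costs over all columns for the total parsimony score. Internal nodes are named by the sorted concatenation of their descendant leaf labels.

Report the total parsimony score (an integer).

[col 0] LU: children L:{A}, U:{C} ∪→ {A,C}; cost 1
[col 0] LRU: children LU:{A,C}, R:{T} ∪→ {A,C,T}; cost 1
[col 0] DLRU: children D:{G}, LRU:{A,C,T} ∪→ {A,C,G,T}; cost 1
[col 1] LU: children L:{A}, U:{G} ∪→ {A,G}; cost 1
[col 1] LRU: children LU:{A,G}, R:{T} ∪→ {A,G,T}; cost 1
[col 1] DLRU: children D:{T}, LRU:{A,G,T} ∩→ {T}; cost 0
[col 2] LU: children L:{G}, U:{A} ∪→ {A,G}; cost 1
[col 2] LRU: children LU:{A,G}, R:{T} ∪→ {A,G,T}; cost 1
[col 2] DLRU: children D:{G}, LRU:{A,G,T} ∩→ {G}; cost 0
per-site changes: [3, 2, 2]; total = 7

7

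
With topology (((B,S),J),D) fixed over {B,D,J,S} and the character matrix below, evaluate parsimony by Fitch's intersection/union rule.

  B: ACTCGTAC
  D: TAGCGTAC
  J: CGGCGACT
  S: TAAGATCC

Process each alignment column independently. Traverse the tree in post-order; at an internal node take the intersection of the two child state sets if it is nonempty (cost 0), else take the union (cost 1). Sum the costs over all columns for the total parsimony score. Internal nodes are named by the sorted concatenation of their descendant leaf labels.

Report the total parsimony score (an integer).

[col 0] BS: children B:{A}, S:{T} ∪→ {A,T}; cost 1
[col 0] BJS: children BS:{A,T}, J:{C} ∪→ {A,C,T}; cost 1
[col 0] BDJS: children BJS:{A,C,T}, D:{T} ∩→ {T}; cost 0
[col 1] BS: children B:{C}, S:{A} ∪→ {A,C}; cost 1
[col 1] BJS: children BS:{A,C}, J:{G} ∪→ {A,C,G}; cost 1
[col 1] BDJS: children BJS:{A,C,G}, D:{A} ∩→ {A}; cost 0
[col 2] BS: children B:{T}, S:{A} ∪→ {A,T}; cost 1
[col 2] BJS: children BS:{A,T}, J:{G} ∪→ {A,G,T}; cost 1
[col 2] BDJS: children BJS:{A,G,T}, D:{G} ∩→ {G}; cost 0
[col 3] BS: children B:{C}, S:{G} ∪→ {C,G}; cost 1
[col 3] BJS: children BS:{C,G}, J:{C} ∩→ {C}; cost 0
[col 3] BDJS: children BJS:{C}, D:{C} ∩→ {C}; cost 0
[col 4] BS: children B:{G}, S:{A} ∪→ {A,G}; cost 1
[col 4] BJS: children BS:{A,G}, J:{G} ∩→ {G}; cost 0
[col 4] BDJS: children BJS:{G}, D:{G} ∩→ {G}; cost 0
[col 5] BS: children B:{T}, S:{T} ∩→ {T}; cost 0
[col 5] BJS: children BS:{T}, J:{A} ∪→ {A,T}; cost 1
[col 5] BDJS: children BJS:{A,T}, D:{T} ∩→ {T}; cost 0
[col 6] BS: children B:{A}, S:{C} ∪→ {A,C}; cost 1
[col 6] BJS: children BS:{A,C}, J:{C} ∩→ {C}; cost 0
[col 6] BDJS: children BJS:{C}, D:{A} ∪→ {A,C}; cost 1
[col 7] BS: children B:{C}, S:{C} ∩→ {C}; cost 0
[col 7] BJS: children BS:{C}, J:{T} ∪→ {C,T}; cost 1
[col 7] BDJS: children BJS:{C,T}, D:{C} ∩→ {C}; cost 0
per-site changes: [2, 2, 2, 1, 1, 1, 2, 1]; total = 12

12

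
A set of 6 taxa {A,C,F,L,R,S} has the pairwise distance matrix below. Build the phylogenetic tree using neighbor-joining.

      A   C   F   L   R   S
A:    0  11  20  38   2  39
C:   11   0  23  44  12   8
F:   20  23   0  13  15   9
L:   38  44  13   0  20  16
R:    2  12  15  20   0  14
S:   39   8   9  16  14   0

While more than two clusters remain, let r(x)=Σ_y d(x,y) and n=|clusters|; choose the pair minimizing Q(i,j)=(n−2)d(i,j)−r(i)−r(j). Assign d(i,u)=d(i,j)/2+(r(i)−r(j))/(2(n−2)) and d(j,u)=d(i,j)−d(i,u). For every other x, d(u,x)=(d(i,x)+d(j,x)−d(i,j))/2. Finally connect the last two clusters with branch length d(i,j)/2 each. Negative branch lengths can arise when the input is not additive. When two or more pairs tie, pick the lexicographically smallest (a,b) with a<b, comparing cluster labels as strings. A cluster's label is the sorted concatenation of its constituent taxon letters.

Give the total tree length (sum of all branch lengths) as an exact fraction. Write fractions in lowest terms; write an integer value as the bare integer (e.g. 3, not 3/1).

677/16

1. join A+R (d=2, Q=-165) ⇒ AR; edges |A|=55/8, |R|=-39/8
  updated: d(AR,C)=21/2, d(AR,F)=33/2, d(AR,L)=28, d(AR,S)=51/2
2. join AR+C (d=21/2, Q=-269/2) ⇒ ACR; edges |AR|=53/12, |C|=73/12
  updated: d(ACR,F)=29/2, d(ACR,L)=123/4, d(ACR,S)=23/2
3. join ACR+S (d=23/2, Q=-281/4) ⇒ ACRS; edges |ACR|=173/16, |S|=11/16
  updated: d(ACRS,F)=6, d(ACRS,L)=141/8
4. join ACRS+F (d=6, Q=-293/8) ⇒ ACFRS; edges |ACRS|=85/16, |F|=11/16
  updated: d(ACFRS,L)=197/16
5. join ACFRS+L (d=197/16) ⇒ ACFLRS; edges |ACFRS|=197/32, |L|=197/32
final tree: (((((A:55/8,R:-39/8):53/12,C:73/12):173/16,S:11/16):85/16,F:11/16):197/32,L:197/32)
total length: 677/16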